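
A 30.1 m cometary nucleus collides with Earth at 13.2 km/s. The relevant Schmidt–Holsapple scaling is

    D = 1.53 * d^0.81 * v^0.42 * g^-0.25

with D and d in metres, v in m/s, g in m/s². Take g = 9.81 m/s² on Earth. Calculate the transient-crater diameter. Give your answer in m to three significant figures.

In SI units: v = 13200 m/s.
d^0.81 = 30.1^0.81 = 15.76
v^0.42 = 13200^0.42 = 53.78
g^-0.25 = 9.81^-0.25 = 0.5650
D = 1.53 × 15.76 × 53.78 × 0.5650 = 732.7 m

D ≈ 733 m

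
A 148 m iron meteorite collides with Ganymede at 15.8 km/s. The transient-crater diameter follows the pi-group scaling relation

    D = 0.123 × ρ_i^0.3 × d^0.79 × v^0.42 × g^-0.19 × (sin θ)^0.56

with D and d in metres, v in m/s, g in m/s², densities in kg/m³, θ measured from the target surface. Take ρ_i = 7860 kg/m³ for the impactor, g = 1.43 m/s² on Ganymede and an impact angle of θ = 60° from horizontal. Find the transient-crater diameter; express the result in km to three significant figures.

In SI units: v = 15800 m/s.
ρ_i^0.3 = 7860^0.3 = 14.74
d^0.79 = 148^0.79 = 51.82
v^0.42 = 15800^0.42 = 58.00
g^-0.19 = 1.43^-0.19 = 0.9343
(sin 60°)^0.56 = 0.8660^0.56 = 0.9226
D = 0.123 × 14.74 × 51.82 × 58.00 × 0.9343 × 0.9226 = 4697 m
   = 4.697 km

D ≈ 4.70 km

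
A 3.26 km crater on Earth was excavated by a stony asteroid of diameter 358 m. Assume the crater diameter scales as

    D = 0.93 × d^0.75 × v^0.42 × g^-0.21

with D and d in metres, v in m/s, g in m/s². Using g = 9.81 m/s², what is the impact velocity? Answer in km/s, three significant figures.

Rearranging for v: v = [D / (0.93 · 358^0.75 · 9.81^-0.21)]^(1/0.42).
D = 3260 m.
358^0.75 = 82.30
9.81^-0.21 = 0.6191
Denominator = 0.93 × 82.30 × 0.6191 = 47.39
D / 47.39 = 3260 / 47.39 = 68.79
v = 68.79^(1/0.42) = 68.79^2.381 = 23722 m/s

v ≈ 23.7 km/s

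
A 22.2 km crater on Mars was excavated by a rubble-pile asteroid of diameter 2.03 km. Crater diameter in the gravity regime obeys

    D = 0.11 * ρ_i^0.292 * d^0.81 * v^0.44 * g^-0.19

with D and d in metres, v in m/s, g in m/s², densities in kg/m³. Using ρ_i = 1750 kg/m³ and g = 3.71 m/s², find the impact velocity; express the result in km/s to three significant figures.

Rearranging for v: v = [D / (0.11 · 1750^0.292 · 2030^0.81 · 3.71^-0.19)]^(1/0.44).
D = 22200 m.
1750^0.292 = 8.850
2030^0.81 = 477.6
3.71^-0.19 = 0.7795
Denominator = 0.11 × 8.850 × 477.6 × 0.7795 = 362.4
D / 362.4 = 22200 / 362.4 = 61.26
v = 61.26^(1/0.44) = 61.26^2.2727 = 11527 m/s

v ≈ 11.5 km/s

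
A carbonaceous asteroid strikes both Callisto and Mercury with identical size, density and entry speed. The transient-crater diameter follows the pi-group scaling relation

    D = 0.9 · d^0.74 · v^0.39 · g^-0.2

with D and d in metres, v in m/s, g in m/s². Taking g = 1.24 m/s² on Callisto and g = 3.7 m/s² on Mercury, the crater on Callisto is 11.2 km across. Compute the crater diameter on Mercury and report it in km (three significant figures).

All impactor-dependent factors cancel in the ratio, leaving D_Mercury/D_Callisto = (g_Mercury/g_Callisto)^-0.2.
(3.7/1.24)^-0.2 = 2.984^-0.2 = 0.8036
D_Mercury = 0.8036 × 11.2 km = 9.00 km

D ≈ 9.00 km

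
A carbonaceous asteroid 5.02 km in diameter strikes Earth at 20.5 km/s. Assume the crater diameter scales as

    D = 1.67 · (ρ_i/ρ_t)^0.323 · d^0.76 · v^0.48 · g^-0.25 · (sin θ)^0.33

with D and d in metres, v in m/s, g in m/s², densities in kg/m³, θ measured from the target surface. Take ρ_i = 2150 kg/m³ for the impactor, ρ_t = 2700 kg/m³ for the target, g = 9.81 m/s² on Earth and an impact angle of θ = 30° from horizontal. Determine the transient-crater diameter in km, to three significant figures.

In SI units: d = 5020 m, v = 20500 m/s.
(ρ_i/ρ_t)^0.323 = (2150/2700)^0.323 = 0.9291
d^0.76 = 5020^0.76 = 649.4
v^0.48 = 20500^0.48 = 117.4
g^-0.25 = 9.81^-0.25 = 0.5650
(sin 30°)^0.33 = 0.5000^0.33 = 0.7955
D = 1.67 × 0.9291 × 649.4 × 117.4 × 0.5650 × 0.7955 = 53168 m
   = 53.17 km

D ≈ 53.2 km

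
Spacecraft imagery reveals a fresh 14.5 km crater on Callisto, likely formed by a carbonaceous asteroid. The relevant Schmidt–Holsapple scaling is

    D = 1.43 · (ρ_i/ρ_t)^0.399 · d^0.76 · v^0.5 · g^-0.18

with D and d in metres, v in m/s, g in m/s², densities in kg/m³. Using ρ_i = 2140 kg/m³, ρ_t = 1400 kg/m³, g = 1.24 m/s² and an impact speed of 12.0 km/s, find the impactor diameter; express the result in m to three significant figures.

d ≈ 326 m

Rearranging for d: d = [D / (1.43 · (2140/1400)^0.399 · 12000^0.5 · 1.24^-0.18)]^(1/0.76).
D = 14500 m.
(2140/1400)^0.399 = 1.184
12000^0.5 = 109.5
1.24^-0.18 = 0.9620
Denominator = 1.43 × 1.184 × 109.5 × 0.9620 = 178.4
D / 178.4 = 14500 / 178.4 = 81.28
d = 81.28^(1/0.76) = 81.28^1.3158 = 326.0 m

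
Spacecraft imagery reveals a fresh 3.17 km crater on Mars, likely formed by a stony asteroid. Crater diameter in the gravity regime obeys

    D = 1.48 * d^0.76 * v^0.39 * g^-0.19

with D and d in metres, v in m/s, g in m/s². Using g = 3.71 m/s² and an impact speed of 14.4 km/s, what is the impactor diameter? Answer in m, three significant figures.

d ≈ 246 m

Rearranging for d: d = [D / (1.48 · 14400^0.39 · 3.71^-0.19)]^(1/0.76).
D = 3170 m.
14400^0.39 = 41.86
3.71^-0.19 = 0.7795
Denominator = 1.48 × 41.86 × 0.7795 = 48.29
D / 48.29 = 3170 / 48.29 = 65.65
d = 65.65^(1/0.76) = 65.65^1.3158 = 246.1 m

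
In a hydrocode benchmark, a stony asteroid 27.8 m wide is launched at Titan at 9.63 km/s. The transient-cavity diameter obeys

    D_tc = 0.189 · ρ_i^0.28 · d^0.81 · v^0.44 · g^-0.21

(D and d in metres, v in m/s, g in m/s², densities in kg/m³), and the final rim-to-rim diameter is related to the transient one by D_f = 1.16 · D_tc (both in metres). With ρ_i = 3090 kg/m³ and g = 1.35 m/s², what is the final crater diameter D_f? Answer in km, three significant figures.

D_f ≈ 1.63 km

v = 9630 m/s.
ρ_i^0.28 = 3090^0.28 = 9.488
d^0.81 = 27.8^0.81 = 14.78
v^0.44 = 9630^0.44 = 56.60
g^-0.21 = 1.35^-0.21 = 0.9389
D_tc = 0.189 × 9.488 × 14.78 × 56.60 × 0.9389 = 1408 m
D_f = 1.16 × 1408 = 1633 m
     = 1.633 km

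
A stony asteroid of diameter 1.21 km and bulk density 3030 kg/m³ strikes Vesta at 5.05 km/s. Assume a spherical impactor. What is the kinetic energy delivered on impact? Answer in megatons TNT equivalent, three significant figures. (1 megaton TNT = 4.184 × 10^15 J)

E ≈ 8570 Mt TNT

d = 1210 m; v = 5050 m/s.
Mass m = (π/6) ρ d³ = (π/6) × 3030 × (1210)³ = 2.811 × 10^12 kg
E = ½ m v² = 0.5 × 2.811 × 10^12 × (5050)² = 3.584 × 10^19 J
   = 3.584 × 10^19 / 4.184×10^15 = 8566 Mt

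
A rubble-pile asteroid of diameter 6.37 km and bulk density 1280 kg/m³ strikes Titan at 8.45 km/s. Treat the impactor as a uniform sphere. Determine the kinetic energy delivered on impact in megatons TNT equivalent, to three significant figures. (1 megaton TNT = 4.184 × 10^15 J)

E ≈ 1.48 × 10^6 Mt TNT

d = 6370 m; v = 8450 m/s.
Mass m = (π/6) ρ d³ = (π/6) × 1280 × (6370)³ = 1.732 × 10^14 kg
E = ½ m v² = 0.5 × 1.732 × 10^14 × (8450)² = 6.183 × 10^21 J
   = 6.183 × 10^21 / 4.184×10^15 = 1.478 × 10^6 Mt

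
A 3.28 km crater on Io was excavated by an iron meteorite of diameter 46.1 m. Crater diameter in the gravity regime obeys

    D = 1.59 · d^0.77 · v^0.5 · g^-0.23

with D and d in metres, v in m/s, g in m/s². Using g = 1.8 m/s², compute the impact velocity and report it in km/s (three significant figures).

Rearranging for v: v = [D / (1.59 · 46.1^0.77 · 1.8^-0.23)]^(1/0.5).
D = 3280 m.
46.1^0.77 = 19.10
1.8^-0.23 = 0.8735
Denominator = 1.59 × 19.10 × 0.8735 = 26.53
D / 26.53 = 3280 / 26.53 = 123.6
v = 123.6^(1/0.5) = 123.6^2 = 15277 m/s

v ≈ 15.3 km/s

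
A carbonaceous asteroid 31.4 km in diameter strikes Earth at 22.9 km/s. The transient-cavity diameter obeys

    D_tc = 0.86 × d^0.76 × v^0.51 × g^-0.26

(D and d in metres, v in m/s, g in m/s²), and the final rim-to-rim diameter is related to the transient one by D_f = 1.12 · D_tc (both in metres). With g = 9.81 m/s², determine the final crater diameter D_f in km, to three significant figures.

In SI: d = 31400 m, v = 22900 m/s.
d^0.76 = 31400^0.76 = 2616
v^0.51 = 22900^0.51 = 167.3
g^-0.26 = 9.81^-0.26 = 0.5523
D_tc = 0.86 × 2616 × 167.3 × 0.5523 = 2.079 × 10^5 m
D_f = 1.12 × 2.079 × 10^5 = 2.328 × 10^5 m
     = 232.8 km

D_f ≈ 233 km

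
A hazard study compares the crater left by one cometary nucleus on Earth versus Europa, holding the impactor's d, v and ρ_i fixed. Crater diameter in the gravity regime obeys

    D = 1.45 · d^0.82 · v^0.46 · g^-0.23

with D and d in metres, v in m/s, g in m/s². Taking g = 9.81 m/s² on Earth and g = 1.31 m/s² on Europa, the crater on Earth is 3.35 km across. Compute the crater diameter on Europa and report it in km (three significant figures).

D ≈ 5.32 km

All impactor-dependent factors cancel in the ratio, leaving D_Europa/D_Earth = (g_Europa/g_Earth)^-0.23.
(1.31/9.81)^-0.23 = 0.1335^-0.23 = 1.589
D_Europa = 1.589 × 3.35 km = 5.32 km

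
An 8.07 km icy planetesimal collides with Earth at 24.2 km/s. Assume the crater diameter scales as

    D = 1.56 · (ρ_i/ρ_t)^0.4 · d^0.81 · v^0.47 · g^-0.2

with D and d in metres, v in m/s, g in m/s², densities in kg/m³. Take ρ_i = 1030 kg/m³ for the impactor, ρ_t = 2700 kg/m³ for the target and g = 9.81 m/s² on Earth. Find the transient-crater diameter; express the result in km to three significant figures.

In SI units: d = 8070 m, v = 24200 m/s.
(ρ_i/ρ_t)^0.4 = (1030/2700)^0.4 = 0.6801
d^0.81 = 8070^0.81 = 1461
v^0.47 = 24200^0.47 = 114.9
g^-0.2 = 9.81^-0.2 = 0.6334
D = 1.56 × 0.6801 × 1461 × 114.9 × 0.6334 = 1.128 × 10^5 m
   = 112.8 km

D ≈ 113 km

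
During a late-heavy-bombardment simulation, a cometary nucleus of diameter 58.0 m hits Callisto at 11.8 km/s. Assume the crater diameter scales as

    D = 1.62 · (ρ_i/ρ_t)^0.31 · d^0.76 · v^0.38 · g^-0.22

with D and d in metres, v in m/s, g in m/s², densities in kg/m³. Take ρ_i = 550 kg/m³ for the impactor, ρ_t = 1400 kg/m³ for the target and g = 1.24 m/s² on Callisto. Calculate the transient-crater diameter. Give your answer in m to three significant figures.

D ≈ 893 m

In SI units: v = 11800 m/s.
(ρ_i/ρ_t)^0.31 = (550/1400)^0.31 = 0.7485
d^0.76 = 58^0.76 = 21.89
v^0.38 = 11800^0.38 = 35.26
g^-0.22 = 1.24^-0.22 = 0.9538
D = 1.62 × 0.7485 × 21.89 × 35.26 × 0.9538 = 892.7 m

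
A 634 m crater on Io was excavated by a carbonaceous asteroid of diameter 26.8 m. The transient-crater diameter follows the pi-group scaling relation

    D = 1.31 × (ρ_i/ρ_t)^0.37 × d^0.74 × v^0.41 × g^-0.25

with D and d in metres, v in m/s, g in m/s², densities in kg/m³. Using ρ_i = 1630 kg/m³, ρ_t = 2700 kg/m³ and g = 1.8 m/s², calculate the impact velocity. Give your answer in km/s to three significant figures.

v ≈ 21.1 km/s

Rearranging for v: v = [D / (1.31 · (1630/2700)^0.37 · 26.8^0.74 · 1.8^-0.25)]^(1/0.41).
(1630/2700)^0.37 = 0.8297
26.8^0.74 = 11.40
1.8^-0.25 = 0.8633
Denominator = 1.31 × 0.8297 × 11.40 × 0.8633 = 10.70
D / 10.70 = 634 / 10.70 = 59.25
v = 59.25^(1/0.41) = 59.25^2.439 = 21066 m/s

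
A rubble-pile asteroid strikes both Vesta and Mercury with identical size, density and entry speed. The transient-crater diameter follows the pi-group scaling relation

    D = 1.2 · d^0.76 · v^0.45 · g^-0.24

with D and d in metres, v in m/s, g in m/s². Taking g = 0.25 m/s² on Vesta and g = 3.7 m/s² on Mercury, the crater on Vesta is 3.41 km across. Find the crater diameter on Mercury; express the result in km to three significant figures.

D ≈ 1.79 km

All impactor-dependent factors cancel in the ratio, leaving D_Mercury/D_Vesta = (g_Mercury/g_Vesta)^-0.24.
(3.7/0.25)^-0.24 = 14.80^-0.24 = 0.5238
D_Mercury = 0.5238 × 3.41 km = 1.79 km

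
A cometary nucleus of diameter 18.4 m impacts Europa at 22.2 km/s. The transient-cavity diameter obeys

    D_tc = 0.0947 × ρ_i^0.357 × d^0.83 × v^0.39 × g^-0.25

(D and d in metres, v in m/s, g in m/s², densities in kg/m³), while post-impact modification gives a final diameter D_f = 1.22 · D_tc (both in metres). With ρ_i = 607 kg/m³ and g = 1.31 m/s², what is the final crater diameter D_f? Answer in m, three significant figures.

D_f ≈ 591 m

v = 22200 m/s.
ρ_i^0.357 = 607^0.357 = 9.854
d^0.83 = 18.4^0.83 = 11.21
v^0.39 = 22200^0.39 = 49.55
g^-0.25 = 1.31^-0.25 = 0.9347
D_tc = 0.0947 × 9.854 × 11.21 × 49.55 × 0.9347 = 484.5 m
D_f = 1.22 × 484.5 = 591.1 m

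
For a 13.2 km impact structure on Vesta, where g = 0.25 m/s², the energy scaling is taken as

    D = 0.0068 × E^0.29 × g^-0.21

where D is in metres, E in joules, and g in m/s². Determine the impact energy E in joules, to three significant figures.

E ≈ 1.77 × 10^21 J

Rearranging: E = [D / (0.0068 · g^-0.21)]^(1/0.29).
D = 13200 m.
g^-0.21 = 0.25^-0.21 = 1.338
D / (0.0068 × 1.338) = 13200 / (9.098 × 10^-3) = 1.451 × 10^6
E = (1.451 × 10^6)^3.4483 = 1.767 × 10^21 J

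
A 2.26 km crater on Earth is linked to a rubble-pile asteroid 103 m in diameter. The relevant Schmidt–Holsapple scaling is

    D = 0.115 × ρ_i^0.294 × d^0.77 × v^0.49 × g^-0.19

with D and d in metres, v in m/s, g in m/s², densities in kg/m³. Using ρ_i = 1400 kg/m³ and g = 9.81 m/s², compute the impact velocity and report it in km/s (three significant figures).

v ≈ 12.5 km/s

Rearranging for v: v = [D / (0.115 · 1400^0.294 · 103^0.77 · 9.81^-0.19)]^(1/0.49).
D = 2260 m.
1400^0.294 = 8.413
103^0.77 = 35.47
9.81^-0.19 = 0.6480
Denominator = 0.115 × 8.413 × 35.47 × 0.6480 = 22.24
D / 22.24 = 2260 / 22.24 = 101.6
v = 101.6^(1/0.49) = 101.6^2.0408 = 12464 m/s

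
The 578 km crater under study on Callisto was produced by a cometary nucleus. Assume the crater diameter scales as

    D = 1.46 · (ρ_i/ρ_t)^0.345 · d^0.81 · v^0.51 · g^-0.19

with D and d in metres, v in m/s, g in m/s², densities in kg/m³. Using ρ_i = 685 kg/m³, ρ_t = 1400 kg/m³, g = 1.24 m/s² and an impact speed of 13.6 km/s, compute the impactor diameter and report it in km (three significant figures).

d ≈ 29.0 km

Rearranging for d: d = [D / (1.46 · (685/1400)^0.345 · 13600^0.51 · 1.24^-0.19)]^(1/0.81).
D = 578000 m.
(685/1400)^0.345 = 0.7814
13600^0.51 = 128.3
1.24^-0.19 = 0.9600
Denominator = 1.46 × 0.7814 × 128.3 × 0.9600 = 140.5
D / 140.5 = 578000 / 140.5 = 4114
d = 4114^(1/0.81) = 4114^1.2346 = 28985 m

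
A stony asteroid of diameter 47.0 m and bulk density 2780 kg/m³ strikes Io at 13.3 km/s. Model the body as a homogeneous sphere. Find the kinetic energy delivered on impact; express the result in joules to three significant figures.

v = 13300 m/s.
Mass m = (π/6) ρ d³ = (π/6) × 2780 × (47)³ = 1.511 × 10^8 kg
E = ½ m v² = 0.5 × 1.511 × 10^8 × (13300)² = 1.336 × 10^16 J

E ≈ 1.34 × 10^16 J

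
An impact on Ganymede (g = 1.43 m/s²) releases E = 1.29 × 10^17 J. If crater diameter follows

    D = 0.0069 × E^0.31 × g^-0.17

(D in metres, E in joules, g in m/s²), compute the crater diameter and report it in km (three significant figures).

D ≈ 1.31 km

E^0.31 = (1.29 × 10^17)^0.31 = 2.015 × 10^5
g^-0.17 = 1.43^-0.17 = 0.9410
D = 0.0069 × 2.015 × 10^5 × 0.9410 = 1308 m
   = 1.308 km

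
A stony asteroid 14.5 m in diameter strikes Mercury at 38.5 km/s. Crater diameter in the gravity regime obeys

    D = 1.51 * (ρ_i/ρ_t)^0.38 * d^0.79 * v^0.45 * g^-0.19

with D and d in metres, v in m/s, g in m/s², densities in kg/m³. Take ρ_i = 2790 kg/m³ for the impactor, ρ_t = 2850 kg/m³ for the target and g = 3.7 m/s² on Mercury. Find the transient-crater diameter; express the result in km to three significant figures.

In SI units: v = 38500 m/s.
(ρ_i/ρ_t)^0.38 = (2790/2850)^0.38 = 0.9919
d^0.79 = 14.5^0.79 = 8.270
v^0.45 = 38500^0.45 = 115.7
g^-0.19 = 3.7^-0.19 = 0.7799
D = 1.51 × 0.9919 × 8.270 × 115.7 × 0.7799 = 1118 m
   = 1.118 km

D ≈ 1.12 km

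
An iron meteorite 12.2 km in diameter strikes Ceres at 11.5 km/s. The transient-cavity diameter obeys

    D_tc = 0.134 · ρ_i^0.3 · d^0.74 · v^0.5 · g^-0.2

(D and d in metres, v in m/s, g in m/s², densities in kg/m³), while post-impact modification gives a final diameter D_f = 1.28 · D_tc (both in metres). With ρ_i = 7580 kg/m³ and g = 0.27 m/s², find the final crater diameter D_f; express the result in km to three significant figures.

D_f ≈ 368 km

In SI: d = 12200 m, v = 11500 m/s.
ρ_i^0.3 = 7580^0.3 = 14.58
d^0.74 = 12200^0.74 = 1057
v^0.5 = 11500^0.5 = 107.2
g^-0.2 = 0.27^-0.2 = 1.299
D_tc = 0.134 × 14.58 × 1057 × 107.2 × 1.299 = 2.876 × 10^5 m
D_f = 1.28 × 2.876 × 10^5 = 3.681 × 10^5 m
     = 368.1 km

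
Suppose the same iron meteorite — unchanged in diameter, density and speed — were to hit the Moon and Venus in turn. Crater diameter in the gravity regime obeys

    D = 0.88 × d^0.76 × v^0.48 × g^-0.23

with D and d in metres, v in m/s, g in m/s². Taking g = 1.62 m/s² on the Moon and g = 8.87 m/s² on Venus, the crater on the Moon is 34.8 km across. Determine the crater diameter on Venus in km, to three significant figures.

All impactor-dependent factors cancel in the ratio, leaving D_Venus/D_Moon = (g_Venus/g_Moon)^-0.23.
(8.87/1.62)^-0.23 = 5.475^-0.23 = 0.6764
D_Venus = 0.6764 × 34.8 km = 23.5 km

D ≈ 23.5 km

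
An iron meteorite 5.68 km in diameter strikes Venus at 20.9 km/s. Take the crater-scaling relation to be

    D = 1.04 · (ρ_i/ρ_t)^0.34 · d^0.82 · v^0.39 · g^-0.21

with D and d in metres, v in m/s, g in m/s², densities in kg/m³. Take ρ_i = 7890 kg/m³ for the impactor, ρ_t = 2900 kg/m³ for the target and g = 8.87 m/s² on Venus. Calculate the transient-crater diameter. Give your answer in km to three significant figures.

D ≈ 53.6 km

In SI units: d = 5680 m, v = 20900 m/s.
(ρ_i/ρ_t)^0.34 = (7890/2900)^0.34 = 1.405
d^0.82 = 5680^0.82 = 1198
v^0.39 = 20900^0.39 = 48.40
g^-0.21 = 8.87^-0.21 = 0.6323
D = 1.04 × 1.405 × 1198 × 48.40 × 0.6323 = 53572 m
   = 53.57 km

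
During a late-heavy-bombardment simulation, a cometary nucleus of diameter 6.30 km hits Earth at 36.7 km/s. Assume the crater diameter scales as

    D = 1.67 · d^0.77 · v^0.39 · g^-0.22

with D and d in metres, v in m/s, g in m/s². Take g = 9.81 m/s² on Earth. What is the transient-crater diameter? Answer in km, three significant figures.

In SI units: d = 6300 m, v = 36700 m/s.
d^0.77 = 6300^0.77 = 842.3
v^0.39 = 36700^0.39 = 60.29
g^-0.22 = 9.81^-0.22 = 0.6051
D = 1.67 × 842.3 × 60.29 × 0.6051 = 51316 m
   = 51.32 km

D ≈ 51.3 km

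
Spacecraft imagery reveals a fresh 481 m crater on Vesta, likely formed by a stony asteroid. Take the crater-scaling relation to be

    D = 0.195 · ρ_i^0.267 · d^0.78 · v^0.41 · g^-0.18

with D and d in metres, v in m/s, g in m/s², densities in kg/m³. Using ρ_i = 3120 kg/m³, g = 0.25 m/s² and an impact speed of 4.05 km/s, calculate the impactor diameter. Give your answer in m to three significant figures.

d ≈ 13.1 m

Rearranging for d: d = [D / (0.195 · 3120^0.267 · 4050^0.41 · 0.25^-0.18)]^(1/0.78).
3120^0.267 = 8.569
4050^0.41 = 30.13
0.25^-0.18 = 1.283
Denominator = 0.195 × 8.569 × 30.13 × 1.283 = 64.59
D / 64.59 = 481 / 64.59 = 7.447
d = 7.447^(1/0.78) = 7.447^1.2821 = 13.12 m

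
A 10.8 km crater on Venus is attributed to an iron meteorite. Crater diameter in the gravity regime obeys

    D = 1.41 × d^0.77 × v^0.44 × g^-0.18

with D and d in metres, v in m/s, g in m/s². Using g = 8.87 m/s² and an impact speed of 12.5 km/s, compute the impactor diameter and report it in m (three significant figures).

Rearranging for d: d = [D / (1.41 · 12500^0.44 · 8.87^-0.18)]^(1/0.77).
D = 10800 m.
12500^0.44 = 63.48
8.87^-0.18 = 0.6751
Denominator = 1.41 × 63.48 × 0.6751 = 60.43
D / 60.43 = 10800 / 60.43 = 178.7
d = 178.7^(1/0.77) = 178.7^1.2987 = 841.1 m

d ≈ 841 m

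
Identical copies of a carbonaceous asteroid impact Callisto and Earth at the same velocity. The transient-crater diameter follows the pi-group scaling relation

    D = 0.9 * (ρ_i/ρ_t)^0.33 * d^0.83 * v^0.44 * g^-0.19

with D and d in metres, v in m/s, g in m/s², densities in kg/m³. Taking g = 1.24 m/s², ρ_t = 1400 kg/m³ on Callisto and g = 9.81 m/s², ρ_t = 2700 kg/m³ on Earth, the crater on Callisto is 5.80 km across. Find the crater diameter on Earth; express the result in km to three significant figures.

D ≈ 3.15 km

The impactor-only factors (d, v, ρ_i) cancel in the ratio, leaving D_Earth/D_Callisto = (g_Earth/g_Callisto)^-0.19 · (ρ_t,Callisto/ρ_t,Earth)^0.33.
(9.81/1.24)^-0.19 = 7.911^-0.19 = 0.6751
(1400/2700)^0.33 = 0.5185^0.33 = 0.8051
Ratio = 0.6751 × 0.8051 = 0.5435
D_Earth = 0.5435 × 5.80 km = 3.15 km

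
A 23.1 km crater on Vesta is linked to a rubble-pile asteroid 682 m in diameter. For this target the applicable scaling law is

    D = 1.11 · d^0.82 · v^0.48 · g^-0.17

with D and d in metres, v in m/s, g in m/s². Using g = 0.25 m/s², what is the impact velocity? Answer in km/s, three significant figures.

Rearranging for v: v = [D / (1.11 · 682^0.82 · 0.25^-0.17)]^(1/0.48).
D = 23100 m.
682^0.82 = 210.7
0.25^-0.17 = 1.266
Denominator = 1.11 × 210.7 × 1.266 = 296.1
D / 296.1 = 23100 / 296.1 = 78.01
v = 78.01^(1/0.48) = 78.01^2.0833 = 8748 m/s

v ≈ 8.75 km/s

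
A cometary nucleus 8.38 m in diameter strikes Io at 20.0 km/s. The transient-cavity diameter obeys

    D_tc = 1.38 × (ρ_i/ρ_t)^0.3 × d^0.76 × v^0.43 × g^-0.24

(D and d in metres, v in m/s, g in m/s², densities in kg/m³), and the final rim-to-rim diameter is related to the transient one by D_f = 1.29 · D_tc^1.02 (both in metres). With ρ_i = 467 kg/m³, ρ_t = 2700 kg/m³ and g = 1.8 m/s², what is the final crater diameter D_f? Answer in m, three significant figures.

v = 20000 m/s.
(ρ_i/ρ_t)^0.3 = (467/2700)^0.3 = 0.5907
d^0.76 = 8.38^0.76 = 5.031
v^0.43 = 20000^0.43 = 70.70
g^-0.24 = 1.8^-0.24 = 0.8684
D_tc = 1.38 × 0.5907 × 5.031 × 70.70 × 0.8684 = 251.8 m
D_f = 1.29 × (251.8)^1.02 = 362.8 m

D_f ≈ 363 m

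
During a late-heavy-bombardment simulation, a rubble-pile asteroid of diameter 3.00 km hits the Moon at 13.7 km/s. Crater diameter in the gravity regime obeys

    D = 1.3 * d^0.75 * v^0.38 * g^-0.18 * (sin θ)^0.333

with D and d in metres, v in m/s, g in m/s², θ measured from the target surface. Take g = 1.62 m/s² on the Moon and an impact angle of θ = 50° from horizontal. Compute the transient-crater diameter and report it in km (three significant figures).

In SI units: d = 3000 m, v = 13700 m/s.
d^0.75 = 3000^0.75 = 405.4
v^0.38 = 13700^0.38 = 37.32
g^-0.18 = 1.62^-0.18 = 0.9168
(sin 50°)^0.333 = 0.7660^0.333 = 0.9151
D = 1.3 × 405.4 × 37.32 × 0.9168 × 0.9151 = 16501 m
   = 16.50 km

D ≈ 16.5 km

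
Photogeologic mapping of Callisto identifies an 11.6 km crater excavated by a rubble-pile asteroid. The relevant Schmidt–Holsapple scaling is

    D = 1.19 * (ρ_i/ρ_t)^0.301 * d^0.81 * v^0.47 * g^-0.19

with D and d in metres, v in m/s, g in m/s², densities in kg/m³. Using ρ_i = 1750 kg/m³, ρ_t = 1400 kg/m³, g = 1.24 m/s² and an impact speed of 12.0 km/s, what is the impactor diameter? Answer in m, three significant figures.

d ≈ 350 m

Rearranging for d: d = [D / (1.19 · (1750/1400)^0.301 · 12000^0.47 · 1.24^-0.19)]^(1/0.81).
D = 11600 m.
(1750/1400)^0.301 = 1.069
12000^0.47 = 82.64
1.24^-0.19 = 0.9600
Denominator = 1.19 × 1.069 × 82.64 × 0.9600 = 100.9
D / 100.9 = 11600 / 100.9 = 115.0
d = 115.0^(1/0.81) = 115.0^1.2346 = 350.1 m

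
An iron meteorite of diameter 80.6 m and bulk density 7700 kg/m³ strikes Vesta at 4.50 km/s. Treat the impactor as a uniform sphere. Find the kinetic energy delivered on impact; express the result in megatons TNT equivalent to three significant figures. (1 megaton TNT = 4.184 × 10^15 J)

E ≈ 5.11 Mt TNT

v = 4500 m/s.
Mass m = (π/6) ρ d³ = (π/6) × 7700 × (80.6)³ = 2.111 × 10^9 kg
E = ½ m v² = 0.5 × 2.111 × 10^9 × (4500)² = 2.137 × 10^16 J
   = 2.137 × 10^16 / 4.184×10^15 = 5.108 Mt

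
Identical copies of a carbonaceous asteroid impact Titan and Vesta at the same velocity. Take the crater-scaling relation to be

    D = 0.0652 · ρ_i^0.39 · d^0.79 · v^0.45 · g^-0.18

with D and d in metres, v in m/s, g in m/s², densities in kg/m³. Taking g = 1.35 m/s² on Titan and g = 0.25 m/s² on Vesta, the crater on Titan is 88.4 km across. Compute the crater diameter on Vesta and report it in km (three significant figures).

D ≈ 120 km

All impactor-dependent factors cancel in the ratio, leaving D_Vesta/D_Titan = (g_Vesta/g_Titan)^-0.18.
(0.25/1.35)^-0.18 = 0.1852^-0.18 = 1.355
D_Vesta = 1.355 × 88.4 km = 120 km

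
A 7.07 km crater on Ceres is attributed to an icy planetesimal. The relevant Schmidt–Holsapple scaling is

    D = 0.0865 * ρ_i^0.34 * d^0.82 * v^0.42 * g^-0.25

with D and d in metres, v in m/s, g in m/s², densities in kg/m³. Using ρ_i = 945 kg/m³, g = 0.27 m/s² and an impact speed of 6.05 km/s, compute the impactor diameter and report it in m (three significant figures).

Rearranging for d: d = [D / (0.0865 · 945^0.34 · 6050^0.42 · 0.27^-0.25)]^(1/0.82).
D = 7070 m.
945^0.34 = 10.27
6050^0.42 = 38.76
0.27^-0.25 = 1.387
Denominator = 0.0865 × 10.27 × 38.76 × 1.387 = 47.76
D / 47.76 = 7070 / 47.76 = 148.0
d = 148.0^(1/0.82) = 148.0^1.2195 = 443.2 m

d ≈ 443 m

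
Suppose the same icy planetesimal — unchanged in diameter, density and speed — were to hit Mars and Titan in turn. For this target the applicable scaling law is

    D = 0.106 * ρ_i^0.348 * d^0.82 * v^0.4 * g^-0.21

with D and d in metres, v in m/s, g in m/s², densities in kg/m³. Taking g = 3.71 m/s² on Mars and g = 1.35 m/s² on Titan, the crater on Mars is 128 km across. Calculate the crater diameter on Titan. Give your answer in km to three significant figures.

All impactor-dependent factors cancel in the ratio, leaving D_Titan/D_Mars = (g_Titan/g_Mars)^-0.21.
(1.35/3.71)^-0.21 = 0.3639^-0.21 = 1.236
D_Titan = 1.236 × 128 km = 158 km

D ≈ 158 km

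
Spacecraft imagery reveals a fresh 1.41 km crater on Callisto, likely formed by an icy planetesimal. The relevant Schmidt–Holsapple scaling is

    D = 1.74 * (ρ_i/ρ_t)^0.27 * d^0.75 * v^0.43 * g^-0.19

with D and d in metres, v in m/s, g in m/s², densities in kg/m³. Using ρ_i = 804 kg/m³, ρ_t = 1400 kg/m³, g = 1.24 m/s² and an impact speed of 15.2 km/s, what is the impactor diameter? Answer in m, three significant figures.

Rearranging for d: d = [D / (1.74 · (804/1400)^0.27 · 15200^0.43 · 1.24^-0.19)]^(1/0.75).
D = 1410 m.
(804/1400)^0.27 = 0.8609
15200^0.43 = 62.83
1.24^-0.19 = 0.9600
Denominator = 1.74 × 0.8609 × 62.83 × 0.9600 = 90.35
D / 90.35 = 1410 / 90.35 = 15.61
d = 15.61^(1/0.75) = 15.61^1.3333 = 39.01 m

d ≈ 39.0 m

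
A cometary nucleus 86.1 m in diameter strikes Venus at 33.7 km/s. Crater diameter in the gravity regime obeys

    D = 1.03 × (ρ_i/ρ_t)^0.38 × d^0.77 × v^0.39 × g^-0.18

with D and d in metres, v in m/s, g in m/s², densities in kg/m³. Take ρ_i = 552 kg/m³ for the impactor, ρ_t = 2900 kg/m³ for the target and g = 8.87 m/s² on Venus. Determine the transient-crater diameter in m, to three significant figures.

In SI units: v = 33700 m/s.
(ρ_i/ρ_t)^0.38 = (552/2900)^0.38 = 0.5324
d^0.77 = 86.1^0.77 = 30.90
v^0.39 = 33700^0.39 = 58.31
g^-0.18 = 8.87^-0.18 = 0.6751
D = 1.03 × 0.5324 × 30.90 × 58.31 × 0.6751 = 667.0 m

D ≈ 667 m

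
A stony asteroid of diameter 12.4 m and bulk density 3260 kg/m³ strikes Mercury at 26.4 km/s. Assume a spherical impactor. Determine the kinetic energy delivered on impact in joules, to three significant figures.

E ≈ 1.13 × 10^15 J

v = 26400 m/s.
Mass m = (π/6) ρ d³ = (π/6) × 3260 × (12.4)³ = 3.254 × 10^6 kg
E = ½ m v² = 0.5 × 3.254 × 10^6 × (26400)² = 1.134 × 10^15 J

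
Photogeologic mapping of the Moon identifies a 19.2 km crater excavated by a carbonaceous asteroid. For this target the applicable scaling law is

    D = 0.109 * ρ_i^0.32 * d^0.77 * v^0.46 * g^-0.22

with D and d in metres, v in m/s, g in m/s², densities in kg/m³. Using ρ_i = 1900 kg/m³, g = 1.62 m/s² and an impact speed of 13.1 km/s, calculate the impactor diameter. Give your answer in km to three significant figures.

Rearranging for d: d = [D / (0.109 · 1900^0.32 · 13100^0.46 · 1.62^-0.22)]^(1/0.77).
D = 19200 m.
1900^0.32 = 11.20
13100^0.46 = 78.33
1.62^-0.22 = 0.8993
Denominator = 0.109 × 11.20 × 78.33 × 0.8993 = 86.00
D / 86.00 = 19200 / 86.00 = 223.3
d = 223.3^(1/0.77) = 223.3^1.2987 = 1123 m

d ≈ 1.12 km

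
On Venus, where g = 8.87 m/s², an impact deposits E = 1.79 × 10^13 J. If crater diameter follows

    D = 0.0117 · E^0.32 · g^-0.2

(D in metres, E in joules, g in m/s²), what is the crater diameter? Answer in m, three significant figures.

E^0.32 = (1.79 × 10^13)^0.32 = 1.741 × 10^4
g^-0.2 = 8.87^-0.2 = 0.6463
D = 0.0117 × 1.741 × 10^4 × 0.6463 = 131.6 m

D ≈ 132 m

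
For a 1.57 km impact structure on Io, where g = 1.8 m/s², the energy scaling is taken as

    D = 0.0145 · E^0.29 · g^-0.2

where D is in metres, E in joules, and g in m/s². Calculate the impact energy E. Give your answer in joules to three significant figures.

Rearranging: E = [D / (0.0145 · g^-0.2)]^(1/0.29).
D = 1570 m.
g^-0.2 = 1.8^-0.2 = 0.8891
D / (0.0145 × 0.8891) = 1570 / (0.01289) = 1.218 × 10^5
E = (1.218 × 10^5)^3.4483 = 3.442 × 10^17 J

E ≈ 3.44 × 10^17 J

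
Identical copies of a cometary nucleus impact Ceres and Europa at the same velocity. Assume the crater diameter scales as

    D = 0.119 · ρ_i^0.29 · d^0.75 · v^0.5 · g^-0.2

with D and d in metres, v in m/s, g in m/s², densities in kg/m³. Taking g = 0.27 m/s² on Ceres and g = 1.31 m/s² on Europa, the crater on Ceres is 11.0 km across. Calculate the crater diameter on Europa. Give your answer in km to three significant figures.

D ≈ 8.02 km

All impactor-dependent factors cancel in the ratio, leaving D_Europa/D_Ceres = (g_Europa/g_Ceres)^-0.2.
(1.31/0.27)^-0.2 = 4.852^-0.2 = 0.7291
D_Europa = 0.7291 × 11.0 km = 8.02 km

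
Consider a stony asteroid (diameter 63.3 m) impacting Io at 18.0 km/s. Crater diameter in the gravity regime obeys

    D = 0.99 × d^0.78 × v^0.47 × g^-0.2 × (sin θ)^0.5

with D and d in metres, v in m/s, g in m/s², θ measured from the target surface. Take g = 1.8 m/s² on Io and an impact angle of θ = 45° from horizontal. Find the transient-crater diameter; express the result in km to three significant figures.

In SI units: v = 18000 m/s.
d^0.78 = 63.3^0.78 = 25.42
v^0.47 = 18000^0.47 = 99.99
g^-0.2 = 1.8^-0.2 = 0.8891
(sin 45°)^0.5 = 0.7071^0.5 = 0.8409
D = 0.99 × 25.42 × 99.99 × 0.8891 × 0.8409 = 1881 m
   = 1.881 km

D ≈ 1.88 km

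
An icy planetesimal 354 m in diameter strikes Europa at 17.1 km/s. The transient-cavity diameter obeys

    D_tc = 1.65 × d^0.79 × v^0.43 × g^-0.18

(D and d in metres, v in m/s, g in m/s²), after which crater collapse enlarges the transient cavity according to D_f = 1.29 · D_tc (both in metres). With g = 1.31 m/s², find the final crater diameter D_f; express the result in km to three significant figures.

D_f ≈ 13.8 km

v = 17100 m/s.
d^0.79 = 354^0.79 = 103.2
v^0.43 = 17100^0.43 = 66.10
g^-0.18 = 1.31^-0.18 = 0.9526
D_tc = 1.65 × 103.2 × 66.10 × 0.9526 = 10720 m
D_f = 1.29 × 10720 = 13829 m
     = 13.83 km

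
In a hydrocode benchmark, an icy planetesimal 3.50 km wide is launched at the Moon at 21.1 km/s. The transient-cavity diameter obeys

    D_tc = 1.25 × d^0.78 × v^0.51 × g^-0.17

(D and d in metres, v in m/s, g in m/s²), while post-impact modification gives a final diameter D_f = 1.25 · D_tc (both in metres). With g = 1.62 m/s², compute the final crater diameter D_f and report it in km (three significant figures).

In SI: d = 3500 m, v = 21100 m/s.
d^0.78 = 3500^0.78 = 581.3
v^0.51 = 21100^0.51 = 160.5
g^-0.17 = 1.62^-0.17 = 0.9213
D_tc = 1.25 × 581.3 × 160.5 × 0.9213 = 1.074 × 10^5 m
D_f = 1.25 × 1.074 × 10^5 = 1.343 × 10^5 m
     = 134.2 km

D_f ≈ 134 km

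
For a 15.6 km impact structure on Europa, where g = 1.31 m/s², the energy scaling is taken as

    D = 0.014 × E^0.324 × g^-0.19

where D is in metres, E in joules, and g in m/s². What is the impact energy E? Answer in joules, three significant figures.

Rearranging: E = [D / (0.014 · g^-0.19)]^(1/0.324).
D = 15600 m.
g^-0.19 = 1.31^-0.19 = 0.9500
D / (0.014 × 0.9500) = 15600 / (0.01330) = 1.173 × 10^6
E = (1.173 × 10^6)^3.0864 = 5.399 × 10^18 J

E ≈ 5.40 × 10^18 J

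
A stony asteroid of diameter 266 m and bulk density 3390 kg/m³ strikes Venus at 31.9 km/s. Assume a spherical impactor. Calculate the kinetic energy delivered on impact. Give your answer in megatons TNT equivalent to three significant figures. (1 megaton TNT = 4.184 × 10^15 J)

E ≈ 4060 Mt TNT

v = 31900 m/s.
Mass m = (π/6) ρ d³ = (π/6) × 3390 × (266)³ = 3.341 × 10^10 kg
E = ½ m v² = 0.5 × 3.341 × 10^10 × (31900)² = 1.700 × 10^19 J
   = 1.700 × 10^19 / 4.184×10^15 = 4063 Mt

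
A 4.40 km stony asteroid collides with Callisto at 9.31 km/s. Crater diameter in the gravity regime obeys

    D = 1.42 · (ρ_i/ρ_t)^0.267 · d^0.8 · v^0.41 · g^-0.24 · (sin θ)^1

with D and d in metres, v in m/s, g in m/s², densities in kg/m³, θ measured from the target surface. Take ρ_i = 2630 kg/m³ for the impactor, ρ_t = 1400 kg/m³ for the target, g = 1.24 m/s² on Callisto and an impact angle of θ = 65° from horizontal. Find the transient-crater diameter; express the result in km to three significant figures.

D ≈ 50.4 km

In SI units: d = 4400 m, v = 9310 m/s.
(ρ_i/ρ_t)^0.267 = (2630/1400)^0.267 = 1.183
d^0.8 = 4400^0.8 = 821.8
v^0.41 = 9310^0.41 = 42.39
g^-0.24 = 1.24^-0.24 = 0.9497
(sin 65°)^1 = 0.9063^1 = 0.9063
D = 1.42 × 1.183 × 821.8 × 42.39 × 0.9497 × 0.9063 = 50369 m
   = 50.37 km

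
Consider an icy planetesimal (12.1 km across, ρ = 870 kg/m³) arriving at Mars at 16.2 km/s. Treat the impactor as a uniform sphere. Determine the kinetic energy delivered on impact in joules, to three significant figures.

d = 12100 m; v = 16200 m/s.
Mass m = (π/6) ρ d³ = (π/6) × 870 × (12100)³ = 8.070 × 10^14 kg
E = ½ m v² = 0.5 × 8.070 × 10^14 × (16200)² = 1.059 × 10^23 J

E ≈ 1.06 × 10^23 J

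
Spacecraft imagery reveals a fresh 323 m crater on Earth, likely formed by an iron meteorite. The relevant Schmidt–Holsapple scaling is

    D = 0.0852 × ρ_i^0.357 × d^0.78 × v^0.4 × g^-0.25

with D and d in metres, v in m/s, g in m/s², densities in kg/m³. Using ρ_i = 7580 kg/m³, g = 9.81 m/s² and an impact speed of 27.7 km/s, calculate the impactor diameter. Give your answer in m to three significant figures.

d ≈ 7.11 m

Rearranging for d: d = [D / (0.0852 · 7580^0.357 · 27700^0.4 · 9.81^-0.25)]^(1/0.78).
7580^0.357 = 24.27
27700^0.4 = 59.84
9.81^-0.25 = 0.5650
Denominator = 0.0852 × 24.27 × 59.84 × 0.5650 = 69.91
D / 69.91 = 323 / 69.91 = 4.620
d = 4.620^(1/0.78) = 4.620^1.2821 = 7.114 m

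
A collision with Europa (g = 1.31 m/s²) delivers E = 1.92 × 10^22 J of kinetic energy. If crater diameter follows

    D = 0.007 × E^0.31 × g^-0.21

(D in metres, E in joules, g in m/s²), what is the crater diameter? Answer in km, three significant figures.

E^0.31 = (1.92 × 10^22)^0.31 = 8.088 × 10^6
g^-0.21 = 1.31^-0.21 = 0.9449
D = 0.007 × 8.088 × 10^6 × 0.9449 = 53496 m
   = 53.50 km

D ≈ 53.5 km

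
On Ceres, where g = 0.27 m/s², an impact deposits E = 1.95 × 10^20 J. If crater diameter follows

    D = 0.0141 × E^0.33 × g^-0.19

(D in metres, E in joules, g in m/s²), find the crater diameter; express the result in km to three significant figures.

E^0.33 = (1.95 × 10^20)^0.33 = 4.963 × 10^6
g^-0.19 = 0.27^-0.19 = 1.282
D = 0.0141 × 4.963 × 10^6 × 1.282 = 89712 m
   = 89.71 km

D ≈ 89.7 km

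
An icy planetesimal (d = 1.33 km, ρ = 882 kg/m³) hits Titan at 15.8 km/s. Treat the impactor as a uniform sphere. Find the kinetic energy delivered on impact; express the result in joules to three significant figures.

d = 1330 m; v = 15800 m/s.
Mass m = (π/6) ρ d³ = (π/6) × 882 × (1330)³ = 1.086 × 10^12 kg
E = ½ m v² = 0.5 × 1.086 × 10^12 × (15800)² = 1.356 × 10^20 J

E ≈ 1.36 × 10^20 J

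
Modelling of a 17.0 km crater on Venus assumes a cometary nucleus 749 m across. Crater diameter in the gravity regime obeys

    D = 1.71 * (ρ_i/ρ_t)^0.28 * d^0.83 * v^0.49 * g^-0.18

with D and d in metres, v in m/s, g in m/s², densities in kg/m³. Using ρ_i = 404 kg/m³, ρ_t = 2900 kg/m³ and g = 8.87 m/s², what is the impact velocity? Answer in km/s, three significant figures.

Rearranging for v: v = [D / (1.71 · (404/2900)^0.28 · 749^0.83 · 8.87^-0.18)]^(1/0.49).
D = 17000 m.
(404/2900)^0.28 = 0.5759
749^0.83 = 243.1
8.87^-0.18 = 0.6751
Denominator = 1.71 × 0.5759 × 243.1 × 0.6751 = 161.6
D / 161.6 = 17000 / 161.6 = 105.2
v = 105.2^(1/0.49) = 105.2^2.0408 = 13382 m/s

v ≈ 13.4 km/s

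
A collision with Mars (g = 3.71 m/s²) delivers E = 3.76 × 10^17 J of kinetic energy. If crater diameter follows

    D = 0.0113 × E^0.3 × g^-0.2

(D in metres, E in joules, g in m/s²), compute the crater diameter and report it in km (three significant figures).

E^0.3 = (3.76 × 10^17)^0.3 = 1.873 × 10^5
g^-0.2 = 3.71^-0.2 = 0.7694
D = 0.0113 × 1.873 × 10^5 × 0.7694 = 1628 m
   = 1.628 km

D ≈ 1.63 km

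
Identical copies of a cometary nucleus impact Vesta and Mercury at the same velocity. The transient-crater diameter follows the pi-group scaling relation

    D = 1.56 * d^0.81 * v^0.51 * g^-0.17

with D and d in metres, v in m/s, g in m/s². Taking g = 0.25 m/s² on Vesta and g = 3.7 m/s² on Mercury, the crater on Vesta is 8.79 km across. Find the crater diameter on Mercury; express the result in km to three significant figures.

All impactor-dependent factors cancel in the ratio, leaving D_Mercury/D_Vesta = (g_Mercury/g_Vesta)^-0.17.
(3.7/0.25)^-0.17 = 14.80^-0.17 = 0.6325
D_Mercury = 0.6325 × 8.79 km = 5.56 km

D ≈ 5.56 km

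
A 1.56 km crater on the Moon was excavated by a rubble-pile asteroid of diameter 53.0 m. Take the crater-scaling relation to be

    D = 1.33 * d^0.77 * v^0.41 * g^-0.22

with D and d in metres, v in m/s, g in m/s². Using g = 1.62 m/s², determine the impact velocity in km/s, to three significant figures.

v ≈ 22.9 km/s

Rearranging for v: v = [D / (1.33 · 53^0.77 · 1.62^-0.22)]^(1/0.41).
D = 1560 m.
53^0.77 = 21.27
1.62^-0.22 = 0.8993
Denominator = 1.33 × 21.27 × 0.8993 = 25.44
D / 25.44 = 1560 / 25.44 = 61.32
v = 61.32^(1/0.41) = 61.32^2.439 = 22907 m/s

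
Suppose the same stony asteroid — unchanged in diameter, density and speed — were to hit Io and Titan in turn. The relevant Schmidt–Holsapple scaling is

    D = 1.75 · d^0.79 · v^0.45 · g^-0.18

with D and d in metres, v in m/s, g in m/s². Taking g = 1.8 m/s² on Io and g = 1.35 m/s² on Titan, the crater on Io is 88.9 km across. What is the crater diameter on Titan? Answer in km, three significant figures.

D ≈ 93.6 km

All impactor-dependent factors cancel in the ratio, leaving D_Titan/D_Io = (g_Titan/g_Io)^-0.18.
(1.35/1.8)^-0.18 = 0.7500^-0.18 = 1.053
D_Titan = 1.053 × 88.9 km = 93.6 km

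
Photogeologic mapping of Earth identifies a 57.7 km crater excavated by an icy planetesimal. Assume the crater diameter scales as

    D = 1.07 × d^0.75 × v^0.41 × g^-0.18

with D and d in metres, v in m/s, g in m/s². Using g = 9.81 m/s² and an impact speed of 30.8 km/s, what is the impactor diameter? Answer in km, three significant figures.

Rearranging for d: d = [D / (1.07 · 30800^0.41 · 9.81^-0.18)]^(1/0.75).
D = 57700 m.
30800^0.41 = 69.23
9.81^-0.18 = 0.6630
Denominator = 1.07 × 69.23 × 0.6630 = 49.11
D / 49.11 = 57700 / 49.11 = 1175
d = 1175^(1/0.75) = 1175^1.3333 = 12396 m

d ≈ 12.4 km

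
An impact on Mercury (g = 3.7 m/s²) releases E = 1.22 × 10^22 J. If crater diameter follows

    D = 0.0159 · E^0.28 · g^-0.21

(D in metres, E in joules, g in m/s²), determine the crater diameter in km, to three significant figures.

D ≈ 18.5 km

E^0.28 = (1.22 × 10^22)^0.28 = 1.528 × 10^6
g^-0.21 = 3.7^-0.21 = 0.7598
D = 0.0159 × 1.528 × 10^6 × 0.7598 = 18459 m
   = 18.46 km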